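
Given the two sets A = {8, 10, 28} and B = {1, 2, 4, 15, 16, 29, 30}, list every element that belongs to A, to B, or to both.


A ∪ B = all elements in A or B (or both)
A = {8, 10, 28}
B = {1, 2, 4, 15, 16, 29, 30}
A ∪ B = {1, 2, 4, 8, 10, 15, 16, 28, 29, 30}

A ∪ B = {1, 2, 4, 8, 10, 15, 16, 28, 29, 30}


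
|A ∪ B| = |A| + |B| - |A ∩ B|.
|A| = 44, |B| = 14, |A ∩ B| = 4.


|A ∪ B| = |A| + |B| - |A ∩ B|
= 44 + 14 - 4
= 54

|A ∪ B| = 54


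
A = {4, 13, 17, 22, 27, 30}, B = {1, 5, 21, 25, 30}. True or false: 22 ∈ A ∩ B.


A = {4, 13, 17, 22, 27, 30}, B = {1, 5, 21, 25, 30}
A ∩ B = elements in both A and B
A ∩ B = {30}
Checking if 22 ∈ A ∩ B
22 is not in A ∩ B → False

22 ∉ A ∩ B


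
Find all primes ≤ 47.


Checking each candidate:
Condition: primes ≤ 47
Result = {2, 3, 5, 7, 11, 13, 17, 19, 23, 29, 31, 37, 41, 43, 47}

{2, 3, 5, 7, 11, 13, 17, 19, 23, 29, 31, 37, 41, 43, 47}


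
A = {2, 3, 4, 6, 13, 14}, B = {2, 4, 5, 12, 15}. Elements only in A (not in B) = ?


A = {2, 3, 4, 6, 13, 14}
B = {2, 4, 5, 12, 15}
Region: only in A (not in B)
Elements: {3, 6, 13, 14}

Elements only in A (not in B): {3, 6, 13, 14}


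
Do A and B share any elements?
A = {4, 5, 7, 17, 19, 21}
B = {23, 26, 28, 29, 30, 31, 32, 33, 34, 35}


Disjoint means A ∩ B = ∅.
A ∩ B = ∅
A ∩ B = ∅, so A and B are disjoint.

No — A and B share no elements (A ∩ B = ∅), so they are disjoint


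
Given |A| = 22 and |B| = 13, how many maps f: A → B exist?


Each of |A| = 22 inputs maps to any of |B| = 13 outputs.
# functions = |B|^|A| = 13^22
= 3211838877954855105157369

Number of functions = 3211838877954855105157369


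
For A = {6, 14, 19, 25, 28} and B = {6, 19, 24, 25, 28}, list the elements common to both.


A ∩ B = elements in both A and B
A = {6, 14, 19, 25, 28}
B = {6, 19, 24, 25, 28}
A ∩ B = {6, 19, 25, 28}

A ∩ B = {6, 19, 25, 28}


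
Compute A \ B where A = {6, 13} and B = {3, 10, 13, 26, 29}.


A \ B = elements in A but not in B
A = {6, 13}
B = {3, 10, 13, 26, 29}
Remove from A any elements in B
A \ B = {6}

A \ B = {6}


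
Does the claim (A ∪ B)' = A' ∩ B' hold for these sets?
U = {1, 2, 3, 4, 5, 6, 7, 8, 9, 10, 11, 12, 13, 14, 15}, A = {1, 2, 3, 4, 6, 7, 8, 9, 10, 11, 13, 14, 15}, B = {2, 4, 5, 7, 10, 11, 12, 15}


LHS: A ∪ B = {1, 2, 3, 4, 5, 6, 7, 8, 9, 10, 11, 12, 13, 14, 15}
(A ∪ B)' = U \ (A ∪ B) = ∅
A' = {5, 12}, B' = {1, 3, 6, 8, 9, 13, 14}
Claimed RHS: A' ∩ B' = ∅
Identity is VALID: LHS = RHS = ∅ ✓

Identity is valid. (A ∪ B)' = A' ∩ B' = ∅


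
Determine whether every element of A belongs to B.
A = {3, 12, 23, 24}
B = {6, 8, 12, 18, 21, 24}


A ⊆ B means every element of A is in B.
Elements in A not in B: {3, 23}
So A ⊄ B.

No, A ⊄ B


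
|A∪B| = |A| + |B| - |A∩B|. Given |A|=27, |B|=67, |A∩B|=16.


|A ∪ B| = |A| + |B| - |A ∩ B|
= 27 + 67 - 16
= 78

|A ∪ B| = 78


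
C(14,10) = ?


C(n,k) = n! / (k!(n-k)!)
C(14,10) = 14! / (10!4!)
= 1001

C(14,10) = 1001


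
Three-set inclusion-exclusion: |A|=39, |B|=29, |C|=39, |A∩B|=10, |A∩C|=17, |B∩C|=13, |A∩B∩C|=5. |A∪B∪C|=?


|A∪B∪C| = |A|+|B|+|C| - |A∩B|-|A∩C|-|B∩C| + |A∩B∩C|
= 39+29+39 - 10-17-13 + 5
= 107 - 40 + 5
= 72

|A ∪ B ∪ C| = 72


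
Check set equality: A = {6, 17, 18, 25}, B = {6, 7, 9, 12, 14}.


Two sets are equal iff they have exactly the same elements.
A = {6, 17, 18, 25}
B = {6, 7, 9, 12, 14}
Differences: {7, 9, 12, 14, 17, 18, 25}
A ≠ B

No, A ≠ B


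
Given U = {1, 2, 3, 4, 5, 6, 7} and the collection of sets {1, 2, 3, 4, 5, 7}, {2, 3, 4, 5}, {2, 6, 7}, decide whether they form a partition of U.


A partition requires: (1) non-empty parts, (2) pairwise disjoint, (3) union = U
Parts: {1, 2, 3, 4, 5, 7}, {2, 3, 4, 5}, {2, 6, 7}
Union of parts: {1, 2, 3, 4, 5, 6, 7}
U = {1, 2, 3, 4, 5, 6, 7}
All non-empty? True
Pairwise disjoint? False
Covers U? True

No, not a valid partition


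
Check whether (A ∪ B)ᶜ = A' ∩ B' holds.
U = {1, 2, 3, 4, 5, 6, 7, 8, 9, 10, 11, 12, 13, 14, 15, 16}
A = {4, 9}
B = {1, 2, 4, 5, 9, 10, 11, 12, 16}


LHS: A ∪ B = {1, 2, 4, 5, 9, 10, 11, 12, 16}
(A ∪ B)' = U \ (A ∪ B) = {3, 6, 7, 8, 13, 14, 15}
A' = {1, 2, 3, 5, 6, 7, 8, 10, 11, 12, 13, 14, 15, 16}, B' = {3, 6, 7, 8, 13, 14, 15}
Claimed RHS: A' ∩ B' = {3, 6, 7, 8, 13, 14, 15}
Identity is VALID: LHS = RHS = {3, 6, 7, 8, 13, 14, 15} ✓

Identity is valid. (A ∪ B)' = A' ∩ B' = {3, 6, 7, 8, 13, 14, 15}


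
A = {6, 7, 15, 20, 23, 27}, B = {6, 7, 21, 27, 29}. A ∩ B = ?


A ∩ B = elements in both A and B
A = {6, 7, 15, 20, 23, 27}
B = {6, 7, 21, 27, 29}
A ∩ B = {6, 7, 27}

A ∩ B = {6, 7, 27}


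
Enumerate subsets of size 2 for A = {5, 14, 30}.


|A| = 3, so A has C(3,2) = 3 subsets of size 2.
Enumerate by choosing 2 elements from A at a time:
{5, 14}, {5, 30}, {14, 30}

2-element subsets (3 total): {5, 14}, {5, 30}, {14, 30}


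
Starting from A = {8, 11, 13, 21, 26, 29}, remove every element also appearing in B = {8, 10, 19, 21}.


A \ B = elements in A but not in B
A = {8, 11, 13, 21, 26, 29}
B = {8, 10, 19, 21}
Remove from A any elements in B
A \ B = {11, 13, 26, 29}

A \ B = {11, 13, 26, 29}


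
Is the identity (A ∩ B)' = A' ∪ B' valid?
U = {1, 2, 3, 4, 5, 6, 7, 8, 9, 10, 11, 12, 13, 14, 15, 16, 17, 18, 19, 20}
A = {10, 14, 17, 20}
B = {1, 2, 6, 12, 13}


LHS: A ∩ B = ∅
(A ∩ B)' = U \ (A ∩ B) = {1, 2, 3, 4, 5, 6, 7, 8, 9, 10, 11, 12, 13, 14, 15, 16, 17, 18, 19, 20}
A' = {1, 2, 3, 4, 5, 6, 7, 8, 9, 11, 12, 13, 15, 16, 18, 19}, B' = {3, 4, 5, 7, 8, 9, 10, 11, 14, 15, 16, 17, 18, 19, 20}
Claimed RHS: A' ∪ B' = {1, 2, 3, 4, 5, 6, 7, 8, 9, 10, 11, 12, 13, 14, 15, 16, 17, 18, 19, 20}
Identity is VALID: LHS = RHS = {1, 2, 3, 4, 5, 6, 7, 8, 9, 10, 11, 12, 13, 14, 15, 16, 17, 18, 19, 20} ✓

Identity is valid. (A ∩ B)' = A' ∪ B' = {1, 2, 3, 4, 5, 6, 7, 8, 9, 10, 11, 12, 13, 14, 15, 16, 17, 18, 19, 20}


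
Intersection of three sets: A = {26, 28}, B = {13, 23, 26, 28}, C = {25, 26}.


A ∩ B = {26, 28}
(A ∩ B) ∩ C = {26}

A ∩ B ∩ C = {26}


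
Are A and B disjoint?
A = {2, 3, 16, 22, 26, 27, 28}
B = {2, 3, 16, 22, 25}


Disjoint means A ∩ B = ∅.
A ∩ B = {2, 3, 16, 22}
A ∩ B ≠ ∅, so A and B are NOT disjoint.

No, A and B are not disjoint (A ∩ B = {2, 3, 16, 22})


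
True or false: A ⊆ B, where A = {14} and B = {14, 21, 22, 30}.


A ⊆ B means every element of A is in B.
All elements of A are in B.
So A ⊆ B.

Yes, A ⊆ B


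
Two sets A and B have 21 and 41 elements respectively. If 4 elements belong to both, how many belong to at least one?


|A ∪ B| = |A| + |B| - |A ∩ B|
= 21 + 41 - 4
= 58

|A ∪ B| = 58


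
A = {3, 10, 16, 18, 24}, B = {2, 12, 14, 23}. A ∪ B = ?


A ∪ B = all elements in A or B (or both)
A = {3, 10, 16, 18, 24}
B = {2, 12, 14, 23}
A ∪ B = {2, 3, 10, 12, 14, 16, 18, 23, 24}

A ∪ B = {2, 3, 10, 12, 14, 16, 18, 23, 24}


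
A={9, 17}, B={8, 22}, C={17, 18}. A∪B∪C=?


A ∪ B = {8, 9, 17, 22}
(A ∪ B) ∪ C = {8, 9, 17, 18, 22}

A ∪ B ∪ C = {8, 9, 17, 18, 22}


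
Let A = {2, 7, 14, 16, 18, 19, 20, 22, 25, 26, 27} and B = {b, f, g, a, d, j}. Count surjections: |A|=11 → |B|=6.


n = |A| = 11, k = |B| = 6. Surjections via inclusion-exclusion:
S(n,k) = Σ(-1)^i × C(k,i) × (k-i)^n, i=0 to k
i=0: (-1)^0×C(6,0)×6^11 = 362797056
i=1: (-1)^1×C(6,1)×5^11 = -292968750
i=2: (-1)^2×C(6,2)×4^11 = 62914560
i=3: (-1)^3×C(6,3)×3^11 = -3542940
i=4: (-1)^4×C(6,4)×2^11 = 30720
i=5: (-1)^5×C(6,5)×1^11 = -6
i=6: (-1)^6×C(6,6)×0^11 = 0
Total = 129230640

Number of surjections = 129230640


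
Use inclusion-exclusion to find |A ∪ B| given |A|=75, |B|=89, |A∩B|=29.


|A ∪ B| = |A| + |B| - |A ∩ B|
= 75 + 89 - 29
= 135

|A ∪ B| = 135


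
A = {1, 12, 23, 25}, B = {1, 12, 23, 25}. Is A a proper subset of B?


A ⊂ B requires: A ⊆ B AND A ≠ B.
A ⊆ B? Yes
A = B? Yes
A = B, so A is not a PROPER subset.

No, A is not a proper subset of B


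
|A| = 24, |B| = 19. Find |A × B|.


|A × B| = |A| × |B|
= 24 × 19
= 456

|A × B| = 456


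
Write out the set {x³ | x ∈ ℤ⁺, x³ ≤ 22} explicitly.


Checking each candidate:
Condition: positive perfect cubes ≤ 22
Result = {1, 8}

{1, 8}


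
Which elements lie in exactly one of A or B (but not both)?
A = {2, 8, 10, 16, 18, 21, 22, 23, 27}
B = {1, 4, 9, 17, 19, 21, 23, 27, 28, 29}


A △ B = (A \ B) ∪ (B \ A) = elements in exactly one of A or B
A \ B = {2, 8, 10, 16, 18, 22}
B \ A = {1, 4, 9, 17, 19, 28, 29}
A △ B = {1, 2, 4, 8, 9, 10, 16, 17, 18, 19, 22, 28, 29}

A △ B = {1, 2, 4, 8, 9, 10, 16, 17, 18, 19, 22, 28, 29}


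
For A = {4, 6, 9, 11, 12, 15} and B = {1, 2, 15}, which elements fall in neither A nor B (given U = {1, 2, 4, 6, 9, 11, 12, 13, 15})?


A = {4, 6, 9, 11, 12, 15}
B = {1, 2, 15}
Region: in neither A nor B (given U = {1, 2, 4, 6, 9, 11, 12, 13, 15})
Elements: {13}

Elements in neither A nor B (given U = {1, 2, 4, 6, 9, 11, 12, 13, 15}): {13}


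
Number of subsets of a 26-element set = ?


Number of subsets = 2^n
= 2^26
= 67108864

|P(A)| = 67108864


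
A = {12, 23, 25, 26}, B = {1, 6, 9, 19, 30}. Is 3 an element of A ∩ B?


A = {12, 23, 25, 26}, B = {1, 6, 9, 19, 30}
A ∩ B = elements in both A and B
A ∩ B = ∅
Checking if 3 ∈ A ∩ B
3 is not in A ∩ B → False

3 ∉ A ∩ B


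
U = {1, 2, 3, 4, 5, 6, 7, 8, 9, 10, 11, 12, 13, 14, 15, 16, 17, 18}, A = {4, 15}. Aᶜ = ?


Aᶜ = U \ A = elements in U but not in A
U = {1, 2, 3, 4, 5, 6, 7, 8, 9, 10, 11, 12, 13, 14, 15, 16, 17, 18}
A = {4, 15}
Aᶜ = {1, 2, 3, 5, 6, 7, 8, 9, 10, 11, 12, 13, 14, 16, 17, 18}

Aᶜ = {1, 2, 3, 5, 6, 7, 8, 9, 10, 11, 12, 13, 14, 16, 17, 18}


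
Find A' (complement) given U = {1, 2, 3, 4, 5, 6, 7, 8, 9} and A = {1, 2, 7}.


Aᶜ = U \ A = elements in U but not in A
U = {1, 2, 3, 4, 5, 6, 7, 8, 9}
A = {1, 2, 7}
Aᶜ = {3, 4, 5, 6, 8, 9}

Aᶜ = {3, 4, 5, 6, 8, 9}


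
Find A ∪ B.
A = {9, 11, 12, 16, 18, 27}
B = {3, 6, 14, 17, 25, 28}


A ∪ B = all elements in A or B (or both)
A = {9, 11, 12, 16, 18, 27}
B = {3, 6, 14, 17, 25, 28}
A ∪ B = {3, 6, 9, 11, 12, 14, 16, 17, 18, 25, 27, 28}

A ∪ B = {3, 6, 9, 11, 12, 14, 16, 17, 18, 25, 27, 28}


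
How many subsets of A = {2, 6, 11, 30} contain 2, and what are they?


A subset of A contains 2 iff the remaining 3 elements form any subset of A \ {2}.
Count: 2^(n-1) = 2^3 = 8
Subsets containing 2: {2}, {2, 6}, {2, 11}, {2, 30}, {2, 6, 11}, {2, 6, 30}, {2, 11, 30}, {2, 6, 11, 30}

Subsets containing 2 (8 total): {2}, {2, 6}, {2, 11}, {2, 30}, {2, 6, 11}, {2, 6, 30}, {2, 11, 30}, {2, 6, 11, 30}


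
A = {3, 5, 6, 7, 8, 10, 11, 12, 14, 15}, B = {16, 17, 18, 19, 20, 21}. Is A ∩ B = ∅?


Disjoint means A ∩ B = ∅.
A ∩ B = ∅
A ∩ B = ∅, so A and B are disjoint.

Yes, A and B are disjoint


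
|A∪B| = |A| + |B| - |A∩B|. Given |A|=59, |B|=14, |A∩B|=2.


|A ∪ B| = |A| + |B| - |A ∩ B|
= 59 + 14 - 2
= 71

|A ∪ B| = 71


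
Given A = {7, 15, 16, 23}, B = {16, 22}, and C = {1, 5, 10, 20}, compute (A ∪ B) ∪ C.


A ∪ B = {7, 15, 16, 22, 23}
(A ∪ B) ∪ C = {1, 5, 7, 10, 15, 16, 20, 22, 23}

A ∪ B ∪ C = {1, 5, 7, 10, 15, 16, 20, 22, 23}


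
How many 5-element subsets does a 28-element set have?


C(n,k) = n! / (k!(n-k)!)
C(28,5) = 28! / (5!23!)
= 98280

C(28,5) = 98280


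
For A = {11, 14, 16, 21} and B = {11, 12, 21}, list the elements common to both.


A ∩ B = elements in both A and B
A = {11, 14, 16, 21}
B = {11, 12, 21}
A ∩ B = {11, 21}

A ∩ B = {11, 21}


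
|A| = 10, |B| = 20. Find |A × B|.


|A × B| = |A| × |B|
= 10 × 20
= 200

|A × B| = 200


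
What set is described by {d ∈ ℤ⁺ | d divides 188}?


Checking each candidate:
Condition: positive divisors of 188
Result = {1, 2, 4, 47, 94, 188}

{1, 2, 4, 47, 94, 188}


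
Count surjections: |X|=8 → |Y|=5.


n = |X| = 8, k = |Y| = 5. Surjections via inclusion-exclusion:
S(n,k) = Σ(-1)^i × C(k,i) × (k-i)^n, i=0 to k
i=0: (-1)^0×C(5,0)×5^8 = 390625
i=1: (-1)^1×C(5,1)×4^8 = -327680
i=2: (-1)^2×C(5,2)×3^8 = 65610
i=3: (-1)^3×C(5,3)×2^8 = -2560
i=4: (-1)^4×C(5,4)×1^8 = 5
i=5: (-1)^5×C(5,5)×0^8 = 0
Total = 126000

Number of surjections = 126000


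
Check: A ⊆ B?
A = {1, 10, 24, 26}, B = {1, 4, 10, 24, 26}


A ⊆ B means every element of A is in B.
All elements of A are in B.
So A ⊆ B.

Yes, A ⊆ B


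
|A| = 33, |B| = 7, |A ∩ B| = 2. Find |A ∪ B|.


|A ∪ B| = |A| + |B| - |A ∩ B|
= 33 + 7 - 2
= 38

|A ∪ B| = 38


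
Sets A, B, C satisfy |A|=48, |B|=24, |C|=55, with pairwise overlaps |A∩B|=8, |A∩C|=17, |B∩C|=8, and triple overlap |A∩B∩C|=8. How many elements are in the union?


|A∪B∪C| = |A|+|B|+|C| - |A∩B|-|A∩C|-|B∩C| + |A∩B∩C|
= 48+24+55 - 8-17-8 + 8
= 127 - 33 + 8
= 102

|A ∪ B ∪ C| = 102


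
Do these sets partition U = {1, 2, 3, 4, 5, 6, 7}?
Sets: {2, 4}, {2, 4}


A partition requires: (1) non-empty parts, (2) pairwise disjoint, (3) union = U
Parts: {2, 4}, {2, 4}
Union of parts: {2, 4}
U = {1, 2, 3, 4, 5, 6, 7}
All non-empty? True
Pairwise disjoint? False
Covers U? False

No, not a valid partition


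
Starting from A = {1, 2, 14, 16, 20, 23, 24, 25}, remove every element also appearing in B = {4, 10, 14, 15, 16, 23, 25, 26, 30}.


A \ B = elements in A but not in B
A = {1, 2, 14, 16, 20, 23, 24, 25}
B = {4, 10, 14, 15, 16, 23, 25, 26, 30}
Remove from A any elements in B
A \ B = {1, 2, 20, 24}

A \ B = {1, 2, 20, 24}


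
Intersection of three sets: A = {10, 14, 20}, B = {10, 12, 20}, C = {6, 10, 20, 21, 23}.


A ∩ B = {10, 20}
(A ∩ B) ∩ C = {10, 20}

A ∩ B ∩ C = {10, 20}


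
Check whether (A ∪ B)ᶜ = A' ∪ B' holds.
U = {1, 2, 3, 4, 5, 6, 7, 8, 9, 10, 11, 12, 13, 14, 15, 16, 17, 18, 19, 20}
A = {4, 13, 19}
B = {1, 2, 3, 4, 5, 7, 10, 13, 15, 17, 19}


LHS: A ∪ B = {1, 2, 3, 4, 5, 7, 10, 13, 15, 17, 19}
(A ∪ B)' = U \ (A ∪ B) = {6, 8, 9, 11, 12, 14, 16, 18, 20}
A' = {1, 2, 3, 5, 6, 7, 8, 9, 10, 11, 12, 14, 15, 16, 17, 18, 20}, B' = {6, 8, 9, 11, 12, 14, 16, 18, 20}
Claimed RHS: A' ∪ B' = {1, 2, 3, 5, 6, 7, 8, 9, 10, 11, 12, 14, 15, 16, 17, 18, 20}
Identity is INVALID: LHS = {6, 8, 9, 11, 12, 14, 16, 18, 20} but the RHS claimed here equals {1, 2, 3, 5, 6, 7, 8, 9, 10, 11, 12, 14, 15, 16, 17, 18, 20}. The correct form is (A ∪ B)' = A' ∩ B'.

Identity is invalid: (A ∪ B)' = {6, 8, 9, 11, 12, 14, 16, 18, 20} but A' ∪ B' = {1, 2, 3, 5, 6, 7, 8, 9, 10, 11, 12, 14, 15, 16, 17, 18, 20}. The correct De Morgan law is (A ∪ B)' = A' ∩ B'.


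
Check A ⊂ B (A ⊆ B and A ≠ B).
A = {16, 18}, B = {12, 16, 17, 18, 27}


A ⊂ B requires: A ⊆ B AND A ≠ B.
A ⊆ B? Yes
A = B? No
A ⊂ B: Yes (A is a proper subset of B)

Yes, A ⊂ B


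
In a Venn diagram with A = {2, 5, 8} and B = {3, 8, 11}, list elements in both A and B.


A = {2, 5, 8}
B = {3, 8, 11}
Region: in both A and B
Elements: {8}

Elements in both A and B: {8}


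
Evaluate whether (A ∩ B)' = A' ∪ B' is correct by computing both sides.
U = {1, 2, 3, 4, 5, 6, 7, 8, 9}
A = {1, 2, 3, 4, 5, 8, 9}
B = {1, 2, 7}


LHS: A ∩ B = {1, 2}
(A ∩ B)' = U \ (A ∩ B) = {3, 4, 5, 6, 7, 8, 9}
A' = {6, 7}, B' = {3, 4, 5, 6, 8, 9}
Claimed RHS: A' ∪ B' = {3, 4, 5, 6, 7, 8, 9}
Identity is VALID: LHS = RHS = {3, 4, 5, 6, 7, 8, 9} ✓

Identity is valid. (A ∩ B)' = A' ∪ B' = {3, 4, 5, 6, 7, 8, 9}


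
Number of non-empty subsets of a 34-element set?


Total subsets = 2^n = 2^34 = 17179869184
Non-empty subsets exclude the empty set: 2^n - 1
= 17179869184 - 1
= 17179869183

Number of non-empty subsets = 17179869183


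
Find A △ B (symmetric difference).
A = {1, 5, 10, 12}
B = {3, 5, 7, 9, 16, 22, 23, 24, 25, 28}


A △ B = (A \ B) ∪ (B \ A) = elements in exactly one of A or B
A \ B = {1, 10, 12}
B \ A = {3, 7, 9, 16, 22, 23, 24, 25, 28}
A △ B = {1, 3, 7, 9, 10, 12, 16, 22, 23, 24, 25, 28}

A △ B = {1, 3, 7, 9, 10, 12, 16, 22, 23, 24, 25, 28}


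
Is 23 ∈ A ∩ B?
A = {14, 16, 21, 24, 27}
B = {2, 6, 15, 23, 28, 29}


A = {14, 16, 21, 24, 27}, B = {2, 6, 15, 23, 28, 29}
A ∩ B = elements in both A and B
A ∩ B = ∅
Checking if 23 ∈ A ∩ B
23 is not in A ∩ B → False

23 ∉ A ∩ B


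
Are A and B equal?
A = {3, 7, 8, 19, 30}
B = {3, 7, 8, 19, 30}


Two sets are equal iff they have exactly the same elements.
A = {3, 7, 8, 19, 30}
B = {3, 7, 8, 19, 30}
Same elements → A = B

Yes, A = B


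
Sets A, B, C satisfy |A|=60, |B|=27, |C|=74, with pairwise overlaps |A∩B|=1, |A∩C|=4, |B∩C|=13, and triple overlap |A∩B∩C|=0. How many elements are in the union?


|A∪B∪C| = |A|+|B|+|C| - |A∩B|-|A∩C|-|B∩C| + |A∩B∩C|
= 60+27+74 - 1-4-13 + 0
= 161 - 18 + 0
= 143

|A ∪ B ∪ C| = 143


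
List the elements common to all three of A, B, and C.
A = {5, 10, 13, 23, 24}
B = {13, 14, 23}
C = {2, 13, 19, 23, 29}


A ∩ B = {13, 23}
(A ∩ B) ∩ C = {13, 23}

A ∩ B ∩ C = {13, 23}


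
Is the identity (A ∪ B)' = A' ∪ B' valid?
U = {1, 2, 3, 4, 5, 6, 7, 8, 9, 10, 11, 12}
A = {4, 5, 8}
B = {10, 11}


LHS: A ∪ B = {4, 5, 8, 10, 11}
(A ∪ B)' = U \ (A ∪ B) = {1, 2, 3, 6, 7, 9, 12}
A' = {1, 2, 3, 6, 7, 9, 10, 11, 12}, B' = {1, 2, 3, 4, 5, 6, 7, 8, 9, 12}
Claimed RHS: A' ∪ B' = {1, 2, 3, 4, 5, 6, 7, 8, 9, 10, 11, 12}
Identity is INVALID: LHS = {1, 2, 3, 6, 7, 9, 12} but the RHS claimed here equals {1, 2, 3, 4, 5, 6, 7, 8, 9, 10, 11, 12}. The correct form is (A ∪ B)' = A' ∩ B'.

Identity is invalid: (A ∪ B)' = {1, 2, 3, 6, 7, 9, 12} but A' ∪ B' = {1, 2, 3, 4, 5, 6, 7, 8, 9, 10, 11, 12}. The correct De Morgan law is (A ∪ B)' = A' ∩ B'.


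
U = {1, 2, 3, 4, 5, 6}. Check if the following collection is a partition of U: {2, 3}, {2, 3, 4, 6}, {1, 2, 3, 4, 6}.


A partition requires: (1) non-empty parts, (2) pairwise disjoint, (3) union = U
Parts: {2, 3}, {2, 3, 4, 6}, {1, 2, 3, 4, 6}
Union of parts: {1, 2, 3, 4, 6}
U = {1, 2, 3, 4, 5, 6}
All non-empty? True
Pairwise disjoint? False
Covers U? False

No, not a valid partition


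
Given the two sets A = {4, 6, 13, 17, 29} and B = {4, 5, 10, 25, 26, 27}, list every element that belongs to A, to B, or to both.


A ∪ B = all elements in A or B (or both)
A = {4, 6, 13, 17, 29}
B = {4, 5, 10, 25, 26, 27}
A ∪ B = {4, 5, 6, 10, 13, 17, 25, 26, 27, 29}

A ∪ B = {4, 5, 6, 10, 13, 17, 25, 26, 27, 29}


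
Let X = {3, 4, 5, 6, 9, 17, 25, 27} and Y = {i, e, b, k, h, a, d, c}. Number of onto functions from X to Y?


n = |X| = 8, k = |Y| = 8. Surjections via inclusion-exclusion:
S(n,k) = Σ(-1)^i × C(k,i) × (k-i)^n, i=0 to k
i=0: (-1)^0×C(8,0)×8^8 = 16777216
i=1: (-1)^1×C(8,1)×7^8 = -46118408
i=2: (-1)^2×C(8,2)×6^8 = 47029248
i=3: (-1)^3×C(8,3)×5^8 = -21875000
i=4: (-1)^4×C(8,4)×4^8 = 4587520
i=5: (-1)^5×C(8,5)×3^8 = -367416
i=6: (-1)^6×C(8,6)×2^8 = 7168
i=7: (-1)^7×C(8,7)×1^8 = -8
i=8: (-1)^8×C(8,8)×0^8 = 0
Total = 40320

Number of surjections = 40320


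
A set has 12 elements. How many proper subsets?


Total subsets = 2^n = 2^12 = 4096
Proper subsets exclude the set itself: 2^n - 1
= 4096 - 1
= 4095

Number of proper subsets = 4095


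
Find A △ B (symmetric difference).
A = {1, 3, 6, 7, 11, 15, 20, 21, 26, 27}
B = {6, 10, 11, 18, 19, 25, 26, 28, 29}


A △ B = (A \ B) ∪ (B \ A) = elements in exactly one of A or B
A \ B = {1, 3, 7, 15, 20, 21, 27}
B \ A = {10, 18, 19, 25, 28, 29}
A △ B = {1, 3, 7, 10, 15, 18, 19, 20, 21, 25, 27, 28, 29}

A △ B = {1, 3, 7, 10, 15, 18, 19, 20, 21, 25, 27, 28, 29}


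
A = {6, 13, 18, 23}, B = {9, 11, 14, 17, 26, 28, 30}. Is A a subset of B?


A ⊆ B means every element of A is in B.
Elements in A not in B: {6, 13, 18, 23}
So A ⊄ B.

No, A ⊄ B


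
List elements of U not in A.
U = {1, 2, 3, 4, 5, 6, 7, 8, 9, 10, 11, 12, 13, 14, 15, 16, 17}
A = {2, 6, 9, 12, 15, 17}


Aᶜ = U \ A = elements in U but not in A
U = {1, 2, 3, 4, 5, 6, 7, 8, 9, 10, 11, 12, 13, 14, 15, 16, 17}
A = {2, 6, 9, 12, 15, 17}
Aᶜ = {1, 3, 4, 5, 7, 8, 10, 11, 13, 14, 16}

Aᶜ = {1, 3, 4, 5, 7, 8, 10, 11, 13, 14, 16}


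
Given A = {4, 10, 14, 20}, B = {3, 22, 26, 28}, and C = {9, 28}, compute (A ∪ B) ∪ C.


A ∪ B = {3, 4, 10, 14, 20, 22, 26, 28}
(A ∪ B) ∪ C = {3, 4, 9, 10, 14, 20, 22, 26, 28}

A ∪ B ∪ C = {3, 4, 9, 10, 14, 20, 22, 26, 28}


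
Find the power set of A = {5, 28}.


|A| = 2, so |P(A)| = 2^2 = 4
Enumerate subsets by cardinality (0 to 2):
∅, {5}, {28}, {5, 28}

P(A) has 4 subsets: ∅, {5}, {28}, {5, 28}


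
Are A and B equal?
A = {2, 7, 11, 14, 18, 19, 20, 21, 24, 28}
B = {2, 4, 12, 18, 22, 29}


Two sets are equal iff they have exactly the same elements.
A = {2, 7, 11, 14, 18, 19, 20, 21, 24, 28}
B = {2, 4, 12, 18, 22, 29}
Differences: {4, 7, 11, 12, 14, 19, 20, 21, 22, 24, 28, 29}
A ≠ B

No, A ≠ B


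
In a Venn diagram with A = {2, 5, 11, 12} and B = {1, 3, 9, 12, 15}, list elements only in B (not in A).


A = {2, 5, 11, 12}
B = {1, 3, 9, 12, 15}
Region: only in B (not in A)
Elements: {1, 3, 9, 15}

Elements only in B (not in A): {1, 3, 9, 15}


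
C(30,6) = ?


C(n,k) = n! / (k!(n-k)!)
C(30,6) = 30! / (6!24!)
= 593775

C(30,6) = 593775


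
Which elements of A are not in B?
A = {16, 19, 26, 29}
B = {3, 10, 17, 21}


A \ B = elements in A but not in B
A = {16, 19, 26, 29}
B = {3, 10, 17, 21}
Remove from A any elements in B
A \ B = {16, 19, 26, 29}

A \ B = {16, 19, 26, 29}


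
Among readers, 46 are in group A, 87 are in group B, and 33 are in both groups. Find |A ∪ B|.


|A ∪ B| = |A| + |B| - |A ∩ B|
= 46 + 87 - 33
= 100

|A ∪ B| = 100


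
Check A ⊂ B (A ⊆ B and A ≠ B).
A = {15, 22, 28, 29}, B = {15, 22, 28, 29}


A ⊂ B requires: A ⊆ B AND A ≠ B.
A ⊆ B? Yes
A = B? Yes
A = B, so A is not a PROPER subset.

No, A is not a proper subset of B


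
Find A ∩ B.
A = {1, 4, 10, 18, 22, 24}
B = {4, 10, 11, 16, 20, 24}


A ∩ B = elements in both A and B
A = {1, 4, 10, 18, 22, 24}
B = {4, 10, 11, 16, 20, 24}
A ∩ B = {4, 10, 24}

A ∩ B = {4, 10, 24}


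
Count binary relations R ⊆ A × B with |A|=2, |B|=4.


A relation from A to B is any subset of A × B.
|A × B| = 2 × 4 = 8
# relations = 2^|A × B| = 2^8 = 256

Number of relations = 256


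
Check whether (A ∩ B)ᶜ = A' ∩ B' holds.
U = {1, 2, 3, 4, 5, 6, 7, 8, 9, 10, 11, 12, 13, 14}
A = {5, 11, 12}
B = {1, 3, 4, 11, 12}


LHS: A ∩ B = {11, 12}
(A ∩ B)' = U \ (A ∩ B) = {1, 2, 3, 4, 5, 6, 7, 8, 9, 10, 13, 14}
A' = {1, 2, 3, 4, 6, 7, 8, 9, 10, 13, 14}, B' = {2, 5, 6, 7, 8, 9, 10, 13, 14}
Claimed RHS: A' ∩ B' = {2, 6, 7, 8, 9, 10, 13, 14}
Identity is INVALID: LHS = {1, 2, 3, 4, 5, 6, 7, 8, 9, 10, 13, 14} but the RHS claimed here equals {2, 6, 7, 8, 9, 10, 13, 14}. The correct form is (A ∩ B)' = A' ∪ B'.

Identity is invalid: (A ∩ B)' = {1, 2, 3, 4, 5, 6, 7, 8, 9, 10, 13, 14} but A' ∩ B' = {2, 6, 7, 8, 9, 10, 13, 14}. The correct De Morgan law is (A ∩ B)' = A' ∪ B'.


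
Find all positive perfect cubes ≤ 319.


Checking each candidate:
Condition: positive perfect cubes ≤ 319
Result = {1, 8, 27, 64, 125, 216}

{1, 8, 27, 64, 125, 216}


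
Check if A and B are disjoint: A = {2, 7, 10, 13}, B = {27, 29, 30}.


Disjoint means A ∩ B = ∅.
A ∩ B = ∅
A ∩ B = ∅, so A and B are disjoint.

Yes, A and B are disjoint


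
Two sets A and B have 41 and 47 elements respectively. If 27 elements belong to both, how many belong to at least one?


|A ∪ B| = |A| + |B| - |A ∩ B|
= 41 + 47 - 27
= 61

|A ∪ B| = 61


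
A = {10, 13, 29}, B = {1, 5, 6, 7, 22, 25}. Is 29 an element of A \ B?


A = {10, 13, 29}, B = {1, 5, 6, 7, 22, 25}
A \ B = elements in A but not in B
A \ B = {10, 13, 29}
Checking if 29 ∈ A \ B
29 is in A \ B → True

29 ∈ A \ B


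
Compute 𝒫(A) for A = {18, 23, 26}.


|A| = 3, so |P(A)| = 2^3 = 8
Enumerate subsets by cardinality (0 to 3):
∅, {18}, {23}, {26}, {18, 23}, {18, 26}, {23, 26}, {18, 23, 26}

P(A) has 8 subsets: ∅, {18}, {23}, {26}, {18, 23}, {18, 26}, {23, 26}, {18, 23, 26}


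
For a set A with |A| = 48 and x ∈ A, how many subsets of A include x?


Subsets of A containing x correspond to subsets of A \ {x}, which has 47 elements.
Count = 2^(n-1) = 2^47
= 140737488355328

Number of subsets containing x = 140737488355328


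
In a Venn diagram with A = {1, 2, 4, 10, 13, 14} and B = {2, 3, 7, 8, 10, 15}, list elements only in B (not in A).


A = {1, 2, 4, 10, 13, 14}
B = {2, 3, 7, 8, 10, 15}
Region: only in B (not in A)
Elements: {3, 7, 8, 15}

Elements only in B (not in A): {3, 7, 8, 15}


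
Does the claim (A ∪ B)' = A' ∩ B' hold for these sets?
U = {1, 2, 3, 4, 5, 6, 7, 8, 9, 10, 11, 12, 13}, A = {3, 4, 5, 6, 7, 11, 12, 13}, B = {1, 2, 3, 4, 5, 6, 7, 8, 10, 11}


LHS: A ∪ B = {1, 2, 3, 4, 5, 6, 7, 8, 10, 11, 12, 13}
(A ∪ B)' = U \ (A ∪ B) = {9}
A' = {1, 2, 8, 9, 10}, B' = {9, 12, 13}
Claimed RHS: A' ∩ B' = {9}
Identity is VALID: LHS = RHS = {9} ✓

Identity is valid. (A ∪ B)' = A' ∩ B' = {9}


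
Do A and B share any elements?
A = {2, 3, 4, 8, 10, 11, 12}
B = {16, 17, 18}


Disjoint means A ∩ B = ∅.
A ∩ B = ∅
A ∩ B = ∅, so A and B are disjoint.

No — A and B share no elements (A ∩ B = ∅), so they are disjoint


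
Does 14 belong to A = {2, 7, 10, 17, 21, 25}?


A = {2, 7, 10, 17, 21, 25}
Checking if 14 is in A
14 is not in A → False

14 ∉ A


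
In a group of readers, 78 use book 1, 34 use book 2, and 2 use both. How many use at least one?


|A ∪ B| = |A| + |B| - |A ∩ B|
= 78 + 34 - 2
= 110

|A ∪ B| = 110


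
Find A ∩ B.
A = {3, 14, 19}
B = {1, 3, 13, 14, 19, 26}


A ∩ B = elements in both A and B
A = {3, 14, 19}
B = {1, 3, 13, 14, 19, 26}
A ∩ B = {3, 14, 19}

A ∩ B = {3, 14, 19}


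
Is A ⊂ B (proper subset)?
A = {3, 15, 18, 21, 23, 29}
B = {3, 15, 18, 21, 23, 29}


A ⊂ B requires: A ⊆ B AND A ≠ B.
A ⊆ B? Yes
A = B? Yes
A = B, so A is not a PROPER subset.

No, A is not a proper subset of B


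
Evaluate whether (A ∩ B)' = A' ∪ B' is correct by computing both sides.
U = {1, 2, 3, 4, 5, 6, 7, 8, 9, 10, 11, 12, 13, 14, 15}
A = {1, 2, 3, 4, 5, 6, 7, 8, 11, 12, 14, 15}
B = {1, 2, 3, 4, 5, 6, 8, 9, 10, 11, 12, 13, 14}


LHS: A ∩ B = {1, 2, 3, 4, 5, 6, 8, 11, 12, 14}
(A ∩ B)' = U \ (A ∩ B) = {7, 9, 10, 13, 15}
A' = {9, 10, 13}, B' = {7, 15}
Claimed RHS: A' ∪ B' = {7, 9, 10, 13, 15}
Identity is VALID: LHS = RHS = {7, 9, 10, 13, 15} ✓

Identity is valid. (A ∩ B)' = A' ∪ B' = {7, 9, 10, 13, 15}


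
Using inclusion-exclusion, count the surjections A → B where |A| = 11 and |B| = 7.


n = |A| = 11, k = |B| = 7. Surjections via inclusion-exclusion:
S(n,k) = Σ(-1)^i × C(k,i) × (k-i)^n, i=0 to k
i=0: (-1)^0×C(7,0)×7^11 = 1977326743
i=1: (-1)^1×C(7,1)×6^11 = -2539579392
i=2: (-1)^2×C(7,2)×5^11 = 1025390625
i=3: (-1)^3×C(7,3)×4^11 = -146800640
i=4: (-1)^4×C(7,4)×3^11 = 6200145
i=5: (-1)^5×C(7,5)×2^11 = -43008
i=6: (-1)^6×C(7,6)×1^11 = 7
i=7: (-1)^7×C(7,7)×0^11 = 0
Total = 322494480

Number of surjections = 322494480


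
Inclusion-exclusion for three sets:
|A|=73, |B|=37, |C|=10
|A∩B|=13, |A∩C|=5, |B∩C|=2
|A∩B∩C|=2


|A∪B∪C| = |A|+|B|+|C| - |A∩B|-|A∩C|-|B∩C| + |A∩B∩C|
= 73+37+10 - 13-5-2 + 2
= 120 - 20 + 2
= 102

|A ∪ B ∪ C| = 102


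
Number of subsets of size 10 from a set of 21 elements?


C(n,k) = n! / (k!(n-k)!)
C(21,10) = 21! / (10!11!)
= 352716

C(21,10) = 352716


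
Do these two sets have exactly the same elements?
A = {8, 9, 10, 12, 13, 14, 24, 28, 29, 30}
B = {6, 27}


Two sets are equal iff they have exactly the same elements.
A = {8, 9, 10, 12, 13, 14, 24, 28, 29, 30}
B = {6, 27}
Differences: {6, 8, 9, 10, 12, 13, 14, 24, 27, 28, 29, 30}
A ≠ B

No, A ≠ B


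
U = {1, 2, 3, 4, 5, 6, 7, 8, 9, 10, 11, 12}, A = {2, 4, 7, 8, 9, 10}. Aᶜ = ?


Aᶜ = U \ A = elements in U but not in A
U = {1, 2, 3, 4, 5, 6, 7, 8, 9, 10, 11, 12}
A = {2, 4, 7, 8, 9, 10}
Aᶜ = {1, 3, 5, 6, 11, 12}

Aᶜ = {1, 3, 5, 6, 11, 12}


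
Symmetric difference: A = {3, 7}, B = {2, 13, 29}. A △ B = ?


A △ B = (A \ B) ∪ (B \ A) = elements in exactly one of A or B
A \ B = {3, 7}
B \ A = {2, 13, 29}
A △ B = {2, 3, 7, 13, 29}

A △ B = {2, 3, 7, 13, 29}


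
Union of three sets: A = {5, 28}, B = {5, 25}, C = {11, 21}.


A ∪ B = {5, 25, 28}
(A ∪ B) ∪ C = {5, 11, 21, 25, 28}

A ∪ B ∪ C = {5, 11, 21, 25, 28}


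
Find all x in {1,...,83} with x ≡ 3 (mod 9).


Checking each candidate:
Condition: x in {1,...,83} with x ≡ 3 (mod 9)
Result = {3, 12, 21, 30, 39, 48, 57, 66, 75}

{3, 12, 21, 30, 39, 48, 57, 66, 75}


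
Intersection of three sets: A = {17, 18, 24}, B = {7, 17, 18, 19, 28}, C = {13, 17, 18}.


A ∩ B = {17, 18}
(A ∩ B) ∩ C = {17, 18}

A ∩ B ∩ C = {17, 18}


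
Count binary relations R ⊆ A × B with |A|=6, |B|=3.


A relation from A to B is any subset of A × B.
|A × B| = 6 × 3 = 18
# relations = 2^|A × B| = 2^18 = 262144

Number of relations = 262144


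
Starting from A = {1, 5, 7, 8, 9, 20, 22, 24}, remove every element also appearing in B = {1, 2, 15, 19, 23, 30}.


A \ B = elements in A but not in B
A = {1, 5, 7, 8, 9, 20, 22, 24}
B = {1, 2, 15, 19, 23, 30}
Remove from A any elements in B
A \ B = {5, 7, 8, 9, 20, 22, 24}

A \ B = {5, 7, 8, 9, 20, 22, 24}


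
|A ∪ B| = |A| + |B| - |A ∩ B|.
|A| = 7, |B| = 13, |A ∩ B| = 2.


|A ∪ B| = |A| + |B| - |A ∩ B|
= 7 + 13 - 2
= 18

|A ∪ B| = 18


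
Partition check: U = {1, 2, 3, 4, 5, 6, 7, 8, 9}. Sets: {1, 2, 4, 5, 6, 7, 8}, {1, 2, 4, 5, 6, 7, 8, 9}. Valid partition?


A partition requires: (1) non-empty parts, (2) pairwise disjoint, (3) union = U
Parts: {1, 2, 4, 5, 6, 7, 8}, {1, 2, 4, 5, 6, 7, 8, 9}
Union of parts: {1, 2, 4, 5, 6, 7, 8, 9}
U = {1, 2, 3, 4, 5, 6, 7, 8, 9}
All non-empty? True
Pairwise disjoint? False
Covers U? False

No, not a valid partition


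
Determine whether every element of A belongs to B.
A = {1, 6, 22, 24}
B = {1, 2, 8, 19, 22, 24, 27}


A ⊆ B means every element of A is in B.
Elements in A not in B: {6}
So A ⊄ B.

No, A ⊄ B


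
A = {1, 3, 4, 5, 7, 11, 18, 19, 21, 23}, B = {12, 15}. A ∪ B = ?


A ∪ B = all elements in A or B (or both)
A = {1, 3, 4, 5, 7, 11, 18, 19, 21, 23}
B = {12, 15}
A ∪ B = {1, 3, 4, 5, 7, 11, 12, 15, 18, 19, 21, 23}

A ∪ B = {1, 3, 4, 5, 7, 11, 12, 15, 18, 19, 21, 23}


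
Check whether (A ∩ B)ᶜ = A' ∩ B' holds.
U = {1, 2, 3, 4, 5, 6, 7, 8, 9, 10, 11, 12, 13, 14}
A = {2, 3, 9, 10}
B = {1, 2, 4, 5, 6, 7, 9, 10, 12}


LHS: A ∩ B = {2, 9, 10}
(A ∩ B)' = U \ (A ∩ B) = {1, 3, 4, 5, 6, 7, 8, 11, 12, 13, 14}
A' = {1, 4, 5, 6, 7, 8, 11, 12, 13, 14}, B' = {3, 8, 11, 13, 14}
Claimed RHS: A' ∩ B' = {8, 11, 13, 14}
Identity is INVALID: LHS = {1, 3, 4, 5, 6, 7, 8, 11, 12, 13, 14} but the RHS claimed here equals {8, 11, 13, 14}. The correct form is (A ∩ B)' = A' ∪ B'.

Identity is invalid: (A ∩ B)' = {1, 3, 4, 5, 6, 7, 8, 11, 12, 13, 14} but A' ∩ B' = {8, 11, 13, 14}. The correct De Morgan law is (A ∩ B)' = A' ∪ B'.


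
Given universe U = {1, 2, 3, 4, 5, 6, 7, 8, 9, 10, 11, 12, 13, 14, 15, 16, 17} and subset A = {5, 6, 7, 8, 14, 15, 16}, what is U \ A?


Aᶜ = U \ A = elements in U but not in A
U = {1, 2, 3, 4, 5, 6, 7, 8, 9, 10, 11, 12, 13, 14, 15, 16, 17}
A = {5, 6, 7, 8, 14, 15, 16}
Aᶜ = {1, 2, 3, 4, 9, 10, 11, 12, 13, 17}

Aᶜ = {1, 2, 3, 4, 9, 10, 11, 12, 13, 17}


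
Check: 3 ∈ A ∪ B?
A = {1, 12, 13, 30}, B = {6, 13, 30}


A = {1, 12, 13, 30}, B = {6, 13, 30}
A ∪ B = all elements in A or B
A ∪ B = {1, 6, 12, 13, 30}
Checking if 3 ∈ A ∪ B
3 is not in A ∪ B → False

3 ∉ A ∪ B


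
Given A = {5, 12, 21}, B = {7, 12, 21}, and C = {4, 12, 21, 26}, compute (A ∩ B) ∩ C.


A ∩ B = {12, 21}
(A ∩ B) ∩ C = {12, 21}

A ∩ B ∩ C = {12, 21}


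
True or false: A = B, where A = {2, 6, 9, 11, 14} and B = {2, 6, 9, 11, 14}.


Two sets are equal iff they have exactly the same elements.
A = {2, 6, 9, 11, 14}
B = {2, 6, 9, 11, 14}
Same elements → A = B

Yes, A = B


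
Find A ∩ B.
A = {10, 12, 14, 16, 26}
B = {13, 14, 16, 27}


A ∩ B = elements in both A and B
A = {10, 12, 14, 16, 26}
B = {13, 14, 16, 27}
A ∩ B = {14, 16}

A ∩ B = {14, 16}


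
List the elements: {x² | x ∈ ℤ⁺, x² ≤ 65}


Checking each candidate:
Condition: positive perfect squares ≤ 65
Result = {1, 4, 9, 16, 25, 36, 49, 64}

{1, 4, 9, 16, 25, 36, 49, 64}


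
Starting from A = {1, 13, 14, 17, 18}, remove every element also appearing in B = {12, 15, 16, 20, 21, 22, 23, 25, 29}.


A \ B = elements in A but not in B
A = {1, 13, 14, 17, 18}
B = {12, 15, 16, 20, 21, 22, 23, 25, 29}
Remove from A any elements in B
A \ B = {1, 13, 14, 17, 18}

A \ B = {1, 13, 14, 17, 18}


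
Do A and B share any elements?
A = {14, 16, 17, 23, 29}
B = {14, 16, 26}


Disjoint means A ∩ B = ∅.
A ∩ B = {14, 16}
A ∩ B ≠ ∅, so A and B are NOT disjoint.

Yes — A and B share the element(s) of A ∩ B = {14, 16}, so they are not disjoint


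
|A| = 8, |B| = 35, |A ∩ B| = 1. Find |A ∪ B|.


|A ∪ B| = |A| + |B| - |A ∩ B|
= 8 + 35 - 1
= 42

|A ∪ B| = 42


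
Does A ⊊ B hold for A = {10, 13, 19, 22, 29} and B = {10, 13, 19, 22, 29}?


A ⊂ B requires: A ⊆ B AND A ≠ B.
A ⊆ B? Yes
A = B? Yes
A = B, so A is not a PROPER subset.

No, A is not a proper subset of B


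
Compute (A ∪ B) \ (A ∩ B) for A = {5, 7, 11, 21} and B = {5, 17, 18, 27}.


A △ B = (A \ B) ∪ (B \ A) = elements in exactly one of A or B
A \ B = {7, 11, 21}
B \ A = {17, 18, 27}
A △ B = {7, 11, 17, 18, 21, 27}

A △ B = {7, 11, 17, 18, 21, 27}


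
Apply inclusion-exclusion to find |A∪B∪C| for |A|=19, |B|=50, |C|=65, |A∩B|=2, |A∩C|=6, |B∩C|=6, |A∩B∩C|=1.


|A∪B∪C| = |A|+|B|+|C| - |A∩B|-|A∩C|-|B∩C| + |A∩B∩C|
= 19+50+65 - 2-6-6 + 1
= 134 - 14 + 1
= 121

|A ∪ B ∪ C| = 121


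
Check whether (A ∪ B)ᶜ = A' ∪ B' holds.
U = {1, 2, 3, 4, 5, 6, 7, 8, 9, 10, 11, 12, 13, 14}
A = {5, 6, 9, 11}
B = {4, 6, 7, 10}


LHS: A ∪ B = {4, 5, 6, 7, 9, 10, 11}
(A ∪ B)' = U \ (A ∪ B) = {1, 2, 3, 8, 12, 13, 14}
A' = {1, 2, 3, 4, 7, 8, 10, 12, 13, 14}, B' = {1, 2, 3, 5, 8, 9, 11, 12, 13, 14}
Claimed RHS: A' ∪ B' = {1, 2, 3, 4, 5, 7, 8, 9, 10, 11, 12, 13, 14}
Identity is INVALID: LHS = {1, 2, 3, 8, 12, 13, 14} but the RHS claimed here equals {1, 2, 3, 4, 5, 7, 8, 9, 10, 11, 12, 13, 14}. The correct form is (A ∪ B)' = A' ∩ B'.

Identity is invalid: (A ∪ B)' = {1, 2, 3, 8, 12, 13, 14} but A' ∪ B' = {1, 2, 3, 4, 5, 7, 8, 9, 10, 11, 12, 13, 14}. The correct De Morgan law is (A ∪ B)' = A' ∩ B'.


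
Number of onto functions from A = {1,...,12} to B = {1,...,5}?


n = |A| = 12, k = |B| = 5. Surjections via inclusion-exclusion:
S(n,k) = Σ(-1)^i × C(k,i) × (k-i)^n, i=0 to k
i=0: (-1)^0×C(5,0)×5^12 = 244140625
i=1: (-1)^1×C(5,1)×4^12 = -83886080
i=2: (-1)^2×C(5,2)×3^12 = 5314410
i=3: (-1)^3×C(5,3)×2^12 = -40960
i=4: (-1)^4×C(5,4)×1^12 = 5
i=5: (-1)^5×C(5,5)×0^12 = 0
Total = 165528000

Number of surjections = 165528000


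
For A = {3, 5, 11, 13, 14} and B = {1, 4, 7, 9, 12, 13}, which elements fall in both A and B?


A = {3, 5, 11, 13, 14}
B = {1, 4, 7, 9, 12, 13}
Region: in both A and B
Elements: {13}

Elements in both A and B: {13}


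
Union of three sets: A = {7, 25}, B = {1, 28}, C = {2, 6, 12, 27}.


A ∪ B = {1, 7, 25, 28}
(A ∪ B) ∪ C = {1, 2, 6, 7, 12, 25, 27, 28}

A ∪ B ∪ C = {1, 2, 6, 7, 12, 25, 27, 28}


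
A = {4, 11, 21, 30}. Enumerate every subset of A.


|A| = 4, so |P(A)| = 2^4 = 16
Enumerate subsets by cardinality (0 to 4):
∅, {4}, {11}, {21}, {30}, {4, 11}, {4, 21}, {4, 30}, {11, 21}, {11, 30}, {21, 30}, {4, 11, 21}, {4, 11, 30}, {4, 21, 30}, {11, 21, 30}, {4, 11, 21, 30}

P(A) has 16 subsets: ∅, {4}, {11}, {21}, {30}, {4, 11}, {4, 21}, {4, 30}, {11, 21}, {11, 30}, {21, 30}, {4, 11, 21}, {4, 11, 30}, {4, 21, 30}, {11, 21, 30}, {4, 11, 21, 30}


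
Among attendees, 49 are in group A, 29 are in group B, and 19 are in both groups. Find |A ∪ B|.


|A ∪ B| = |A| + |B| - |A ∩ B|
= 49 + 29 - 19
= 59

|A ∪ B| = 59


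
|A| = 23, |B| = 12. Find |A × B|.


|A × B| = |A| × |B|
= 23 × 12
= 276

|A × B| = 276


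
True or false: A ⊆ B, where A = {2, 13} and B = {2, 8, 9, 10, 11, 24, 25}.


A ⊆ B means every element of A is in B.
Elements in A not in B: {13}
So A ⊄ B.

No, A ⊄ B


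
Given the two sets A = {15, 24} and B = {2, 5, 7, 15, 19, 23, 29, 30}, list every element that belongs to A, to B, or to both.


A ∪ B = all elements in A or B (or both)
A = {15, 24}
B = {2, 5, 7, 15, 19, 23, 29, 30}
A ∪ B = {2, 5, 7, 15, 19, 23, 24, 29, 30}

A ∪ B = {2, 5, 7, 15, 19, 23, 24, 29, 30}


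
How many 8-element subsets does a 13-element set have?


C(n,k) = n! / (k!(n-k)!)
C(13,8) = 13! / (8!5!)
= 1287

C(13,8) = 1287


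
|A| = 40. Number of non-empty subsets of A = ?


Total subsets = 2^n = 2^40 = 1099511627776
Non-empty subsets exclude the empty set: 2^n - 1
= 1099511627776 - 1
= 1099511627775

Number of non-empty subsets = 1099511627775


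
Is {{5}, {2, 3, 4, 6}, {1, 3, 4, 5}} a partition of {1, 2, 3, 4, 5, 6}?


A partition requires: (1) non-empty parts, (2) pairwise disjoint, (3) union = U
Parts: {5}, {2, 3, 4, 6}, {1, 3, 4, 5}
Union of parts: {1, 2, 3, 4, 5, 6}
U = {1, 2, 3, 4, 5, 6}
All non-empty? True
Pairwise disjoint? False
Covers U? True

No, not a valid partition


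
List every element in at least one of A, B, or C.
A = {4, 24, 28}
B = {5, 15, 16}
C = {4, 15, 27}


A ∪ B = {4, 5, 15, 16, 24, 28}
(A ∪ B) ∪ C = {4, 5, 15, 16, 24, 27, 28}

A ∪ B ∪ C = {4, 5, 15, 16, 24, 27, 28}


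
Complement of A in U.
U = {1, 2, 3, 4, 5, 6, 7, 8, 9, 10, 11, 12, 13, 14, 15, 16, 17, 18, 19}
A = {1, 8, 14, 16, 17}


Aᶜ = U \ A = elements in U but not in A
U = {1, 2, 3, 4, 5, 6, 7, 8, 9, 10, 11, 12, 13, 14, 15, 16, 17, 18, 19}
A = {1, 8, 14, 16, 17}
Aᶜ = {2, 3, 4, 5, 6, 7, 9, 10, 11, 12, 13, 15, 18, 19}

Aᶜ = {2, 3, 4, 5, 6, 7, 9, 10, 11, 12, 13, 15, 18, 19}


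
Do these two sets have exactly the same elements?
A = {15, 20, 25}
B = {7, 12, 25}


Two sets are equal iff they have exactly the same elements.
A = {15, 20, 25}
B = {7, 12, 25}
Differences: {7, 12, 15, 20}
A ≠ B

No, A ≠ B


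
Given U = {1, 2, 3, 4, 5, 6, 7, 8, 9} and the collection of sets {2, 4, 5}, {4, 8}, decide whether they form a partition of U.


A partition requires: (1) non-empty parts, (2) pairwise disjoint, (3) union = U
Parts: {2, 4, 5}, {4, 8}
Union of parts: {2, 4, 5, 8}
U = {1, 2, 3, 4, 5, 6, 7, 8, 9}
All non-empty? True
Pairwise disjoint? False
Covers U? False

No, not a valid partition


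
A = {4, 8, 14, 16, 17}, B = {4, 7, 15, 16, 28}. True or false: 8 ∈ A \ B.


A = {4, 8, 14, 16, 17}, B = {4, 7, 15, 16, 28}
A \ B = elements in A but not in B
A \ B = {8, 14, 17}
Checking if 8 ∈ A \ B
8 is in A \ B → True

8 ∈ A \ B


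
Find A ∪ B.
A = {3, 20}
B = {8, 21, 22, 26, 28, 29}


A ∪ B = all elements in A or B (or both)
A = {3, 20}
B = {8, 21, 22, 26, 28, 29}
A ∪ B = {3, 8, 20, 21, 22, 26, 28, 29}

A ∪ B = {3, 8, 20, 21, 22, 26, 28, 29}


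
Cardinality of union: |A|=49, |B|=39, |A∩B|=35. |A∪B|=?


|A ∪ B| = |A| + |B| - |A ∩ B|
= 49 + 39 - 35
= 53

|A ∪ B| = 53


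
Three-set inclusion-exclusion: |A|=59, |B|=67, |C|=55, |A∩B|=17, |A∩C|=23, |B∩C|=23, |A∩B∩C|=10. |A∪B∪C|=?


|A∪B∪C| = |A|+|B|+|C| - |A∩B|-|A∩C|-|B∩C| + |A∩B∩C|
= 59+67+55 - 17-23-23 + 10
= 181 - 63 + 10
= 128

|A ∪ B ∪ C| = 128
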